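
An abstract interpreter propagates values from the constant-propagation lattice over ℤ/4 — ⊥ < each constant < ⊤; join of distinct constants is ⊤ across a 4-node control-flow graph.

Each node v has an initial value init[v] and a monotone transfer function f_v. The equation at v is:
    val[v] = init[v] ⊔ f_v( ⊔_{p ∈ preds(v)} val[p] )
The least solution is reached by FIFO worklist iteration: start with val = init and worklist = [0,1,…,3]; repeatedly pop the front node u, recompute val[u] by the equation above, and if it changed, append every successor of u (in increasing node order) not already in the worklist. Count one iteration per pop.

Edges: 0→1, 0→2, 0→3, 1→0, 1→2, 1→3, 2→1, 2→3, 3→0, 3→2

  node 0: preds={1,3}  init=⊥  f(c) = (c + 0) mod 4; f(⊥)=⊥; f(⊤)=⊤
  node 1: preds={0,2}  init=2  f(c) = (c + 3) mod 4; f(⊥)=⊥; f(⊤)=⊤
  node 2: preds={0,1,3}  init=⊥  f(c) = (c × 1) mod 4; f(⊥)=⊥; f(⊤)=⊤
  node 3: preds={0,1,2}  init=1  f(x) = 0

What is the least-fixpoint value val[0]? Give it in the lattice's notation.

Worklist (7 pops):
  #1 pop 0: in=⊤ → ⊤ (was ⊥); enqueue []
  #2 pop 1: in=⊤ → ⊤ (was 2); enqueue [0]
  #3 pop 2: in=⊤ → ⊤ (was ⊥); enqueue [1]
  #4 pop 3: in=⊤ → ⊤ (was 1); enqueue [2]
  #5 pop 0: in=⊤ → ⊤ (no change)
  #6 pop 1: in=⊤ → ⊤ (no change)
  #7 pop 2: in=⊤ → ⊤ (no change)

Fixpoint:
  val[0] = ⊤
  val[1] = ⊤
  val[2] = ⊤
  val[3] = ⊤

⊤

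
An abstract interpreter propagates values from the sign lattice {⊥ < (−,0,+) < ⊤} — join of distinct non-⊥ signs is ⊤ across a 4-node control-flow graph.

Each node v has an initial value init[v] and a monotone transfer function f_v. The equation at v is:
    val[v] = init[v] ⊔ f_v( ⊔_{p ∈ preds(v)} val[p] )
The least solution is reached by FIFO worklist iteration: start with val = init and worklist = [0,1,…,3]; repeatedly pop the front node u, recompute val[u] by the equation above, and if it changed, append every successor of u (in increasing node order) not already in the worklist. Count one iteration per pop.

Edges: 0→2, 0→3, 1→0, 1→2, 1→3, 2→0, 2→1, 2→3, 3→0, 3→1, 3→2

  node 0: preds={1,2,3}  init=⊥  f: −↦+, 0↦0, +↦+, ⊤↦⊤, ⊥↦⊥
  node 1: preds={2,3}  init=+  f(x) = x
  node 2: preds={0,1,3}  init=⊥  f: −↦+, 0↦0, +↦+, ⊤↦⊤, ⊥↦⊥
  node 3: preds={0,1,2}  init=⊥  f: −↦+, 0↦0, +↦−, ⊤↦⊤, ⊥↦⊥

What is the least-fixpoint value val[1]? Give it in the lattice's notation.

Trace (11 dequeues):
  [1] u=0 | in + | out + | prev ⊥ | push {}
  [2] u=1 | in ⊥ | out + | ==
  [3] u=2 | in + | out + | prev ⊥ | push {0,1}
  [4] u=3 | in + | out − | prev ⊥ | push {2}
  [5] u=0 | in ⊤ | out ⊤ | prev + | push {3}
  [6] u=1 | in ⊤ | out ⊤ | prev + | push {0}
  [7] u=2 | in ⊤ | out ⊤ | prev + | push {1}
  [8] u=3 | in ⊤ | out ⊤ | prev − | push {2}
  [9] u=0 | in ⊤ | out ⊤ | ==
  [10] u=1 | in ⊤ | out ⊤ | ==
  [11] u=2 | in ⊤ | out ⊤ | ==

Converged values:
  [0] ⊤
  [1] ⊤
  [2] ⊤
  [3] ⊤

⊤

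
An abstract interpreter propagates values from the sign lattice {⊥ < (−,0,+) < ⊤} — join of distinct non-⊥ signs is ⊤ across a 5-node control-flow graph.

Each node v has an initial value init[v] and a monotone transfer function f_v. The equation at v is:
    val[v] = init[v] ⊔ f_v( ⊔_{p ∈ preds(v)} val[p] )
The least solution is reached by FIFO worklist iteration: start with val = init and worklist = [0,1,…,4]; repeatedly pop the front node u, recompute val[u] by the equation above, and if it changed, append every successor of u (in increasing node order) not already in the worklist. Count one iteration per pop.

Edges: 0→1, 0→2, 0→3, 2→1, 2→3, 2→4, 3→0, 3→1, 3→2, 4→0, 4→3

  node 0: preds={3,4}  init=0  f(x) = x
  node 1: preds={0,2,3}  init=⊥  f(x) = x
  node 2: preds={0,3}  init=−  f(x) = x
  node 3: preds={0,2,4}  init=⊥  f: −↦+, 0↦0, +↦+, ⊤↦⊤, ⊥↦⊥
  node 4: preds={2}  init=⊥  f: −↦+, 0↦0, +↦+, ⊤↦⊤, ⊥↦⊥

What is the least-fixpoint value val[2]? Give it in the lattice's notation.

⊤

Worklist (10 pops):
  #1 pop 0: in=⊥ → 0 (no change)
  #2 pop 1: in=⊤ → ⊤ (was ⊥); enqueue []
  #3 pop 2: in=0 → ⊤ (was −); enqueue [1]
  #4 pop 3: in=⊤ → ⊤ (was ⊥); enqueue [0,2]
  #5 pop 4: in=⊤ → ⊤ (was ⊥); enqueue [3]
  #6 pop 1: in=⊤ → ⊤ (no change)
  #7 pop 0: in=⊤ → ⊤ (was 0); enqueue [1]
  #8 pop 2: in=⊤ → ⊤ (no change)
  #9 pop 3: in=⊤ → ⊤ (no change)
  #10 pop 1: in=⊤ → ⊤ (no change)

Fixpoint:
  val[0] = ⊤
  val[1] = ⊤
  val[2] = ⊤
  val[3] = ⊤
  val[4] = ⊤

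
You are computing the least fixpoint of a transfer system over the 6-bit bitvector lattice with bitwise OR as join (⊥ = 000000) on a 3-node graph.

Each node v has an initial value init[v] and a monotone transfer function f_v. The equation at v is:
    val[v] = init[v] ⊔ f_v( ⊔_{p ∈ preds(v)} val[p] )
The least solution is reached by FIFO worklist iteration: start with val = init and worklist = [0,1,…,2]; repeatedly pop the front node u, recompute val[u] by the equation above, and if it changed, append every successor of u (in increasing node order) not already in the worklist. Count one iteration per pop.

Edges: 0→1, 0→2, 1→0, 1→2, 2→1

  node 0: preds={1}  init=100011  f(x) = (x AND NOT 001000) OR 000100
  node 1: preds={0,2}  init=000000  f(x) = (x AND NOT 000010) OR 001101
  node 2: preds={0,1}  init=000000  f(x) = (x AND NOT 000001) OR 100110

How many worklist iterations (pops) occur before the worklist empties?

5

Iteration log — 5 steps:
  step 1. node 0  ⊔preds=000000  new=100111  old=100011  +wl: 
  step 2. node 1  ⊔preds=100111  new=101101  old=000000  +wl: 0
  step 3. node 2  ⊔preds=101111  new=101110  old=000000  +wl: 1
  step 4. node 0  ⊔preds=101101  new=100111  stable
  step 5. node 1  ⊔preds=101111  new=101101  stable

Least fixpoint reached:
  node 0: 100111
  node 1: 101101
  node 2: 101110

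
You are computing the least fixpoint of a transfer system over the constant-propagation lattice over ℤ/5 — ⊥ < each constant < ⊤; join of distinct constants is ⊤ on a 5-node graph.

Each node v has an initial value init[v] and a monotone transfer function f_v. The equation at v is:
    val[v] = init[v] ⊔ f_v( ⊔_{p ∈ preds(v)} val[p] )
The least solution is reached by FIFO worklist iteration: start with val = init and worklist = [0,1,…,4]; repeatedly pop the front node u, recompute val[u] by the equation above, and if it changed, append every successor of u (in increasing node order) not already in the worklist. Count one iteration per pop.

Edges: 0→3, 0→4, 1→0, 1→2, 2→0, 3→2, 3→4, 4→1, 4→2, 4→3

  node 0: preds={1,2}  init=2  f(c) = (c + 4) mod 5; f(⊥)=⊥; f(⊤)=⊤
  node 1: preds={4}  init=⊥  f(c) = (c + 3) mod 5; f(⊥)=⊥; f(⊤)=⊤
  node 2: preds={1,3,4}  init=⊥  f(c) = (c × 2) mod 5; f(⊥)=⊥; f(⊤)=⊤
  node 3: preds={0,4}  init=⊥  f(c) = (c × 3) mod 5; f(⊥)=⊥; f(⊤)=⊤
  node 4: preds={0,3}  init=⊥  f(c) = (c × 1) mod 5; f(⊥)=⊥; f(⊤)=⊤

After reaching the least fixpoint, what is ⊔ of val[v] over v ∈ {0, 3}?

Worklist (12 pops):
  #1 pop 0: in=⊥ → 2 (no change)
  #2 pop 1: in=⊥ → ⊥ (no change)
  #3 pop 2: in=⊥ → ⊥ (no change)
  #4 pop 3: in=2 → 1 (was ⊥); enqueue [2]
  #5 pop 4: in=⊤ → ⊤ (was ⊥); enqueue [1,3]
  #6 pop 2: in=⊤ → ⊤ (was ⊥); enqueue [0]
  #7 pop 1: in=⊤ → ⊤ (was ⊥); enqueue [2]
  #8 pop 3: in=⊤ → ⊤ (was 1); enqueue [4]
  #9 pop 0: in=⊤ → ⊤ (was 2); enqueue [3]
  #10 pop 2: in=⊤ → ⊤ (no change)
  #11 pop 4: in=⊤ → ⊤ (no change)
  #12 pop 3: in=⊤ → ⊤ (no change)

Fixpoint:
  val[0] = ⊤
  val[1] = ⊤
  val[2] = ⊤
  val[3] = ⊤
  val[4] = ⊤

⊤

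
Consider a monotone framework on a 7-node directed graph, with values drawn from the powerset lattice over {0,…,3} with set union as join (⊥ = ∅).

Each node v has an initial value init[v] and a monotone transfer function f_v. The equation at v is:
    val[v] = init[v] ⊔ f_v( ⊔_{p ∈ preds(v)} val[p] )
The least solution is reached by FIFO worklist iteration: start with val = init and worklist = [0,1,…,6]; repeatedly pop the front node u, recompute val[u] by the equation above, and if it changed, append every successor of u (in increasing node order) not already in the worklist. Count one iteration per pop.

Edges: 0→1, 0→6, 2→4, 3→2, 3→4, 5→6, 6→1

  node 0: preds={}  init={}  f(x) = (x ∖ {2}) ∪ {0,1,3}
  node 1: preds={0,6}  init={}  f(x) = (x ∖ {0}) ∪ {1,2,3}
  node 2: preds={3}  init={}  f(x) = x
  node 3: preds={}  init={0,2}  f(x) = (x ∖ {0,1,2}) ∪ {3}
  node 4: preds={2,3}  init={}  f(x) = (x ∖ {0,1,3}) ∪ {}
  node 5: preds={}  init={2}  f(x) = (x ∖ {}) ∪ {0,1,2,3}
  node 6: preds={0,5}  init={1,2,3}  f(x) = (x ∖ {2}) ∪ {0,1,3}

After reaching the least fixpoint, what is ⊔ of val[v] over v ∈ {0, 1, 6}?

Trace (10 dequeues):
  [1] u=0 | in {} | out {0,1,3} | prev {} | push {}
  [2] u=1 | in {0,1,2,3} | out {1,2,3} | prev {} | push {}
  [3] u=2 | in {0,2} | out {0,2} | prev {} | push {}
  [4] u=3 | in {} | out {0,2,3} | prev {0,2} | push {2}
  [5] u=4 | in {0,2,3} | out {2} | prev {} | push {}
  [6] u=5 | in {} | out {0,1,2,3} | prev {2} | push {}
  [7] u=6 | in {0,1,2,3} | out {0,1,2,3} | prev {1,2,3} | push {1}
  [8] u=2 | in {0,2,3} | out {0,2,3} | prev {0,2} | push {4}
  [9] u=1 | in {0,1,2,3} | out {1,2,3} | ==
  [10] u=4 | in {0,2,3} | out {2} | ==

Converged values:
  [0] {0,1,3}
  [1] {1,2,3}
  [2] {0,2,3}
  [3] {0,2,3}
  [4] {2}
  [5] {0,1,2,3}
  [6] {0,1,2,3}

{0,1,2,3}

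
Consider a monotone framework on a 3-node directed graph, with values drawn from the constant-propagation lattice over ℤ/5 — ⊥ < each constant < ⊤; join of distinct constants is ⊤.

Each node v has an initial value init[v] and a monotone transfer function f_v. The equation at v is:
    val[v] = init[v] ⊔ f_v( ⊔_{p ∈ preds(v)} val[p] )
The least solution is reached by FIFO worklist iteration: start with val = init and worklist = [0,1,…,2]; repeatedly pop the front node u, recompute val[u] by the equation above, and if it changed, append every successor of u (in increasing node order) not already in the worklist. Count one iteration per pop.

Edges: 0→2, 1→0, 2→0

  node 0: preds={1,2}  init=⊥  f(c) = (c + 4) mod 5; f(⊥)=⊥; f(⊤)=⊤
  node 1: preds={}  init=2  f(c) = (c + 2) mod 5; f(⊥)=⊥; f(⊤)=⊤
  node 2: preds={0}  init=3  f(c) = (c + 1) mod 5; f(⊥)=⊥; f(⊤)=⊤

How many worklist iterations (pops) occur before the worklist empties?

Worklist (4 pops):
  #1 pop 0: in=⊤ → ⊤ (was ⊥); enqueue []
  #2 pop 1: in=⊥ → 2 (no change)
  #3 pop 2: in=⊤ → ⊤ (was 3); enqueue [0]
  #4 pop 0: in=⊤ → ⊤ (no change)

Fixpoint:
  val[0] = ⊤
  val[1] = 2
  val[2] = ⊤

4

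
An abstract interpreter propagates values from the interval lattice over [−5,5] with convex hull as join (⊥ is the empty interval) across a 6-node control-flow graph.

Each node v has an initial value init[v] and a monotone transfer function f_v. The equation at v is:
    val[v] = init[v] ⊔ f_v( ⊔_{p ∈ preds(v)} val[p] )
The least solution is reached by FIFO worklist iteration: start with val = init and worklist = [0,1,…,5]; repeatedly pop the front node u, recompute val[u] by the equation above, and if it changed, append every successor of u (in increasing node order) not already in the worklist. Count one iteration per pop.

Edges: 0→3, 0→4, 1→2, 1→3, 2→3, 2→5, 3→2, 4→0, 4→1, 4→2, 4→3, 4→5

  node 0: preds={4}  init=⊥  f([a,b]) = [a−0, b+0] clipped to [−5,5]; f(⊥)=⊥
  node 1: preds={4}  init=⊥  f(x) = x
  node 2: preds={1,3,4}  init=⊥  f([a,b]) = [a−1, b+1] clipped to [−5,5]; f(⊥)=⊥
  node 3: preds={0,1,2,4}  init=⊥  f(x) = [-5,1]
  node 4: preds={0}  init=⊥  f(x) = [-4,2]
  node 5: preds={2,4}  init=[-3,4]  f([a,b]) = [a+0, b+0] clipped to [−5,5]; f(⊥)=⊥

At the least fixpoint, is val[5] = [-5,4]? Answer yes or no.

yes

Trace (13 dequeues):
  [1] u=0 | in ⊥ | out ⊥ | ==
  [2] u=1 | in ⊥ | out ⊥ | ==
  [3] u=2 | in ⊥ | out ⊥ | ==
  [4] u=3 | in ⊥ | out [-5,1] | prev ⊥ | push {2}
  [5] u=4 | in ⊥ | out [-4,2] | prev ⊥ | push {0,1,3}
  [6] u=5 | in [-4,2] | out [-4,4] | prev [-3,4] | push {}
  [7] u=2 | in [-5,2] | out [-5,3] | prev ⊥ | push {5}
  [8] u=0 | in [-4,2] | out [-4,2] | prev ⊥ | push {4}
  [9] u=1 | in [-4,2] | out [-4,2] | prev ⊥ | push {2}
  [10] u=3 | in [-5,3] | out [-5,1] | ==
  [11] u=5 | in [-5,3] | out [-5,4] | prev [-4,4] | push {}
  [12] u=4 | in [-4,2] | out [-4,2] | ==
  [13] u=2 | in [-5,2] | out [-5,3] | ==

Converged values:
  [0] [-4,2]
  [1] [-4,2]
  [2] [-5,3]
  [3] [-5,1]
  [4] [-4,2]
  [5] [-5,4]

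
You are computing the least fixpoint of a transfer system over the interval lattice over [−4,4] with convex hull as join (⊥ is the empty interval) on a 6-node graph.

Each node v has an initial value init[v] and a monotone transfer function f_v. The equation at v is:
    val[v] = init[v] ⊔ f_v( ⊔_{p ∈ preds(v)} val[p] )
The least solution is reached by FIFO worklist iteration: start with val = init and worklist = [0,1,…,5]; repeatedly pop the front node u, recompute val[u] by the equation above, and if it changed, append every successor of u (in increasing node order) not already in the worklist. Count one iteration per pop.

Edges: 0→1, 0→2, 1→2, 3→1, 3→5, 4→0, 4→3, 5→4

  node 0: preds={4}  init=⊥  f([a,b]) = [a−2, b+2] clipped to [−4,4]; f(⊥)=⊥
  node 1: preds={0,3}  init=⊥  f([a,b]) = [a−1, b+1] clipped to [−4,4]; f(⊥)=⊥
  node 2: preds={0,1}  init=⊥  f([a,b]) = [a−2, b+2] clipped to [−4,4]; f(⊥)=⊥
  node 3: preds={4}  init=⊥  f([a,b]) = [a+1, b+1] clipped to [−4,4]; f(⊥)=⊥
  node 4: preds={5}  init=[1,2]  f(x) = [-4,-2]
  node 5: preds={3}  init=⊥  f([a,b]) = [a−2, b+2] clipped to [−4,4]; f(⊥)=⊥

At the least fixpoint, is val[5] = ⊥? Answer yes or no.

Iteration log — 14 steps:
  step 1. node 0  ⊔preds=[1,2]  new=[-1,4]  old=⊥  +wl: 
  step 2. node 1  ⊔preds=[-1,4]  new=[-2,4]  old=⊥  +wl: 
  step 3. node 2  ⊔preds=[-2,4]  new=[-4,4]  old=⊥  +wl: 
  step 4. node 3  ⊔preds=[1,2]  new=[2,3]  old=⊥  +wl: 1
  step 5. node 4  ⊔preds=⊥  new=[-4,2]  old=[1,2]  +wl: 0,3
  step 6. node 5  ⊔preds=[2,3]  new=[0,4]  old=⊥  +wl: 4
  step 7. node 1  ⊔preds=[-1,4]  new=[-2,4]  stable
  step 8. node 0  ⊔preds=[-4,2]  new=[-4,4]  old=[-1,4]  +wl: 1,2
  step 9. node 3  ⊔preds=[-4,2]  new=[-3,3]  old=[2,3]  +wl: 5
  step 10. node 4  ⊔preds=[0,4]  new=[-4,2]  stable
  step 11. node 1  ⊔preds=[-4,4]  new=[-4,4]  old=[-2,4]  +wl: 
  step 12. node 2  ⊔preds=[-4,4]  new=[-4,4]  stable
  step 13. node 5  ⊔preds=[-3,3]  new=[-4,4]  old=[0,4]  +wl: 4
  step 14. node 4  ⊔preds=[-4,4]  new=[-4,2]  stable

Least fixpoint reached:
  node 0: [-4,4]
  node 1: [-4,4]
  node 2: [-4,4]
  node 3: [-3,3]
  node 4: [-4,2]
  node 5: [-4,4]

no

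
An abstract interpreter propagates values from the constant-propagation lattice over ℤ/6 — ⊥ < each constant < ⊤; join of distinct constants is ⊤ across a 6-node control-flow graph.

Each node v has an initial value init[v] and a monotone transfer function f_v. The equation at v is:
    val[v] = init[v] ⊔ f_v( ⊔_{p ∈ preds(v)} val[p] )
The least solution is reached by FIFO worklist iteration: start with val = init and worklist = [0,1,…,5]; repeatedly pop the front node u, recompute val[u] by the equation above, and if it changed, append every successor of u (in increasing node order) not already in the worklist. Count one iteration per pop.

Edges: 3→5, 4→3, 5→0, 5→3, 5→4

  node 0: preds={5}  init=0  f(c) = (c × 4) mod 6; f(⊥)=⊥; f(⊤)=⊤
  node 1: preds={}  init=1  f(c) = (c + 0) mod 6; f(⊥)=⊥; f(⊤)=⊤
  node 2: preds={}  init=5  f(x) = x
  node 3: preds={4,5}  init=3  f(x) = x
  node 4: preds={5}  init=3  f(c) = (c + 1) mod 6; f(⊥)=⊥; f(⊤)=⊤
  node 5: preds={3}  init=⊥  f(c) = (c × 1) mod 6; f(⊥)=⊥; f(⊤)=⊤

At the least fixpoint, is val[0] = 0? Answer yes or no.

no

Worklist (14 pops):
  #1 pop 0: in=⊥ → 0 (no change)
  #2 pop 1: in=⊥ → 1 (no change)
  #3 pop 2: in=⊥ → 5 (no change)
  #4 pop 3: in=3 → 3 (no change)
  #5 pop 4: in=⊥ → 3 (no change)
  #6 pop 5: in=3 → 3 (was ⊥); enqueue [0,3,4]
  #7 pop 0: in=3 → 0 (no change)
  #8 pop 3: in=3 → 3 (no change)
  #9 pop 4: in=3 → ⊤ (was 3); enqueue [3]
  #10 pop 3: in=⊤ → ⊤ (was 3); enqueue [5]
  #11 pop 5: in=⊤ → ⊤ (was 3); enqueue [0,3,4]
  #12 pop 0: in=⊤ → ⊤ (was 0); enqueue []
  #13 pop 3: in=⊤ → ⊤ (no change)
  #14 pop 4: in=⊤ → ⊤ (no change)

Fixpoint:
  val[0] = ⊤
  val[1] = 1
  val[2] = 5
  val[3] = ⊤
  val[4] = ⊤
  val[5] = ⊤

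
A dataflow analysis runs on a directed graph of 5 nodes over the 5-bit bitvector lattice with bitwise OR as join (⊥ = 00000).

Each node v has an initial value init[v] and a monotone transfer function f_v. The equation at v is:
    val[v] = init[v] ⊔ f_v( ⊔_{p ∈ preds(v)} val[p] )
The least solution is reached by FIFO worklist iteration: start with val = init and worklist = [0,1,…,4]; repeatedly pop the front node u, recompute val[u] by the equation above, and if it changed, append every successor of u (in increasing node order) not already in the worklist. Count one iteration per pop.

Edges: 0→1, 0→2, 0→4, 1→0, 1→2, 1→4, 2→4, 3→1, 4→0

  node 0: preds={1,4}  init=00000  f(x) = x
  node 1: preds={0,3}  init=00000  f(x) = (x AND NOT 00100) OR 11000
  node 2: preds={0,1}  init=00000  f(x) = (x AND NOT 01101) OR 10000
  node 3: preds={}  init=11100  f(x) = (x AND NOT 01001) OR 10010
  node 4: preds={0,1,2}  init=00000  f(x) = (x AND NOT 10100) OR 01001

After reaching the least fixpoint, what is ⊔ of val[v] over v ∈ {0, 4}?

Trace (13 dequeues):
  [1] u=0 | in 00000 | out 00000 | ==
  [2] u=1 | in 11100 | out 11000 | prev 00000 | push {0}
  [3] u=2 | in 11000 | out 10000 | prev 00000 | push {}
  [4] u=3 | in 00000 | out 11110 | prev 11100 | push {1}
  [5] u=4 | in 11000 | out 01001 | prev 00000 | push {}
  [6] u=0 | in 11001 | out 11001 | prev 00000 | push {2,4}
  [7] u=1 | in 11111 | out 11011 | prev 11000 | push {0}
  [8] u=2 | in 11011 | out 10010 | prev 10000 | push {}
  [9] u=4 | in 11011 | out 01011 | prev 01001 | push {}
  [10] u=0 | in 11011 | out 11011 | prev 11001 | push {1,2,4}
  [11] u=1 | in 11111 | out 11011 | ==
  [12] u=2 | in 11011 | out 10010 | ==
  [13] u=4 | in 11011 | out 01011 | ==

Converged values:
  [0] 11011
  [1] 11011
  [2] 10010
  [3] 11110
  [4] 01011

11011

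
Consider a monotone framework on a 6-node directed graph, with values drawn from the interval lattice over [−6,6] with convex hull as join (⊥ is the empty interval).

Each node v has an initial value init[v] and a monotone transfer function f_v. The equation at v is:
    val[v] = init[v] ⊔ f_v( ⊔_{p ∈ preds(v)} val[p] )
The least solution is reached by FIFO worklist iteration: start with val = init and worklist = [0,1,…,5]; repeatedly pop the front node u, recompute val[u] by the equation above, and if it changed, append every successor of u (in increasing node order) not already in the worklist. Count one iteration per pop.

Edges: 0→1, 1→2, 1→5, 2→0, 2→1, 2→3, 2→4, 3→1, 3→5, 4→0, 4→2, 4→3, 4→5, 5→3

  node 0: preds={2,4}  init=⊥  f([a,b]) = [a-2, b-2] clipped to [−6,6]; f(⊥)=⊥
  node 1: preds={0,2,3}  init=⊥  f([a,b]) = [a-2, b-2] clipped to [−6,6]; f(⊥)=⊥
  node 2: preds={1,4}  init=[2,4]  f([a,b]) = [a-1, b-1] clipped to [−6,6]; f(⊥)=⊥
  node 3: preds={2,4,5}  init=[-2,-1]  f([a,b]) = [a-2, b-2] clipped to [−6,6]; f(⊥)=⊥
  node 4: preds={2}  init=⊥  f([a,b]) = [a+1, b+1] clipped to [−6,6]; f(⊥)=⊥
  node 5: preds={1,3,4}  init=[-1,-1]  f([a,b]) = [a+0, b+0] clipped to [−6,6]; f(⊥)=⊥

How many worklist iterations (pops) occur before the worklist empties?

18

Trace (18 dequeues):
  [1] u=0 | in [2,4] | out [0,2] | prev ⊥ | push {}
  [2] u=1 | in [-2,4] | out [-4,2] | prev ⊥ | push {}
  [3] u=2 | in [-4,2] | out [-5,4] | prev [2,4] | push {0,1}
  [4] u=3 | in [-5,4] | out [-6,2] | prev [-2,-1] | push {}
  [5] u=4 | in [-5,4] | out [-4,5] | prev ⊥ | push {2,3}
  [6] u=5 | in [-6,5] | out [-6,5] | prev [-1,-1] | push {}
  [7] u=0 | in [-5,5] | out [-6,3] | prev [0,2] | push {}
  [8] u=1 | in [-6,4] | out [-6,2] | prev [-4,2] | push {5}
  [9] u=2 | in [-6,5] | out [-6,4] | prev [-5,4] | push {0,1,4}
  [10] u=3 | in [-6,5] | out [-6,3] | prev [-6,2] | push {}
  [11] u=5 | in [-6,5] | out [-6,5] | ==
  [12] u=0 | in [-6,5] | out [-6,3] | ==
  [13] u=1 | in [-6,4] | out [-6,2] | ==
  [14] u=4 | in [-6,4] | out [-5,5] | prev [-4,5] | push {0,2,3,5}
  [15] u=0 | in [-6,5] | out [-6,3] | ==
  [16] u=2 | in [-6,5] | out [-6,4] | ==
  [17] u=3 | in [-6,5] | out [-6,3] | ==
  [18] u=5 | in [-6,5] | out [-6,5] | ==

Converged values:
  [0] [-6,3]
  [1] [-6,2]
  [2] [-6,4]
  [3] [-6,3]
  [4] [-5,5]
  [5] [-6,5]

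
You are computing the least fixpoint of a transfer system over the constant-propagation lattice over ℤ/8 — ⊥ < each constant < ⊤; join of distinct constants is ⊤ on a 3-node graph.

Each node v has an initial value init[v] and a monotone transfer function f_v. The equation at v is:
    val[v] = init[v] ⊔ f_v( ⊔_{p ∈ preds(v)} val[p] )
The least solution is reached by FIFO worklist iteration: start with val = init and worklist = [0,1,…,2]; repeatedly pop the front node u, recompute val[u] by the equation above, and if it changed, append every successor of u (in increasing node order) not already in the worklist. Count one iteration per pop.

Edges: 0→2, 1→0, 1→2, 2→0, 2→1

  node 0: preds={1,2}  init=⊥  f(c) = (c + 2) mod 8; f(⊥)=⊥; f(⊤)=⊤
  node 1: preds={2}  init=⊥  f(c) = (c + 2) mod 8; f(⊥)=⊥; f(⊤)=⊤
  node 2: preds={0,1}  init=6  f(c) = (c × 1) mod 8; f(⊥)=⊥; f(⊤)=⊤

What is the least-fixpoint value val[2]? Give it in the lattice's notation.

⊤

Trace (7 dequeues):
  [1] u=0 | in 6 | out 0 | prev ⊥ | push {}
  [2] u=1 | in 6 | out 0 | prev ⊥ | push {0}
  [3] u=2 | in 0 | out ⊤ | prev 6 | push {1}
  [4] u=0 | in ⊤ | out ⊤ | prev 0 | push {2}
  [5] u=1 | in ⊤ | out ⊤ | prev 0 | push {0}
  [6] u=2 | in ⊤ | out ⊤ | ==
  [7] u=0 | in ⊤ | out ⊤ | ==

Converged values:
  [0] ⊤
  [1] ⊤
  [2] ⊤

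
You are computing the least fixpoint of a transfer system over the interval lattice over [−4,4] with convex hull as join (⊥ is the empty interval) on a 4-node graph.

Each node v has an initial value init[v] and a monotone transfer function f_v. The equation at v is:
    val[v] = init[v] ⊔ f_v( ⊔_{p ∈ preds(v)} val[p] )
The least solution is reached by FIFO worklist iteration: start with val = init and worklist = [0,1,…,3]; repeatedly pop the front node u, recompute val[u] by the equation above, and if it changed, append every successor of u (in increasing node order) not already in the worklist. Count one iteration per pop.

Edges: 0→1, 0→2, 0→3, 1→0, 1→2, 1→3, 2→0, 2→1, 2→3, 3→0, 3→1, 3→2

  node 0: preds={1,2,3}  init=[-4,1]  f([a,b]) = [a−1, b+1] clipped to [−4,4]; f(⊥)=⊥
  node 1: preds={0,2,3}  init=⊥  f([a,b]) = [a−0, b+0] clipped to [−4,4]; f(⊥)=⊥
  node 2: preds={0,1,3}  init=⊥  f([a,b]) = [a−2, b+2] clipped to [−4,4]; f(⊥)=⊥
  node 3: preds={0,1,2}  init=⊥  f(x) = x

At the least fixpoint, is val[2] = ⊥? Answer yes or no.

Worklist (11 pops):
  #1 pop 0: in=⊥ → [-4,1] (no change)
  #2 pop 1: in=[-4,1] → [-4,1] (was ⊥); enqueue [0]
  #3 pop 2: in=[-4,1] → [-4,3] (was ⊥); enqueue [1]
  #4 pop 3: in=[-4,3] → [-4,3] (was ⊥); enqueue [2]
  #5 pop 0: in=[-4,3] → [-4,4] (was [-4,1]); enqueue [3]
  #6 pop 1: in=[-4,4] → [-4,4] (was [-4,1]); enqueue [0]
  #7 pop 2: in=[-4,4] → [-4,4] (was [-4,3]); enqueue [1]
  #8 pop 3: in=[-4,4] → [-4,4] (was [-4,3]); enqueue [2]
  #9 pop 0: in=[-4,4] → [-4,4] (no change)
  #10 pop 1: in=[-4,4] → [-4,4] (no change)
  #11 pop 2: in=[-4,4] → [-4,4] (no change)

Fixpoint:
  val[0] = [-4,4]
  val[1] = [-4,4]
  val[2] = [-4,4]
  val[3] = [-4,4]

no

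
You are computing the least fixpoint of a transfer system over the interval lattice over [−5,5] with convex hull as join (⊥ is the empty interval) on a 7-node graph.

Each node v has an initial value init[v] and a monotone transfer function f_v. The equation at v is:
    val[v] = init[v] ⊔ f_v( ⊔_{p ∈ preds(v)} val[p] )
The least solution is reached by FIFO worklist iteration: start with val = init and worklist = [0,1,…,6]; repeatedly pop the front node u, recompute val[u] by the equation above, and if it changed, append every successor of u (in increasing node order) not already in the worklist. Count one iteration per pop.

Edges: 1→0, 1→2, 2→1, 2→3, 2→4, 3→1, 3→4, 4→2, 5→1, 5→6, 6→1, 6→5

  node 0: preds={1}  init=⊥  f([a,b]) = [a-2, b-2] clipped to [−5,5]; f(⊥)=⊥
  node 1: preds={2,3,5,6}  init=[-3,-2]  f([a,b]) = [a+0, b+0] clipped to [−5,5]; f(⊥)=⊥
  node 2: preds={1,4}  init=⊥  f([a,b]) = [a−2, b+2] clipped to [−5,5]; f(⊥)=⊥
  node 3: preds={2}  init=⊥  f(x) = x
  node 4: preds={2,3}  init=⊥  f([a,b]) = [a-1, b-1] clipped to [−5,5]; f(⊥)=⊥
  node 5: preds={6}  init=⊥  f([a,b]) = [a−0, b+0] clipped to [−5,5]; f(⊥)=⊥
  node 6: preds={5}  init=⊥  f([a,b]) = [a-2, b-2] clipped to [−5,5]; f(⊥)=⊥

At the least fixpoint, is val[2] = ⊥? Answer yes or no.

Worklist (26 pops):
  #1 pop 0: in=[-3,-2] → [-5,-4] (was ⊥); enqueue []
  #2 pop 1: in=⊥ → [-3,-2] (no change)
  #3 pop 2: in=[-3,-2] → [-5,0] (was ⊥); enqueue [1]
  #4 pop 3: in=[-5,0] → [-5,0] (was ⊥); enqueue []
  #5 pop 4: in=[-5,0] → [-5,-1] (was ⊥); enqueue [2]
  #6 pop 5: in=⊥ → ⊥ (no change)
  #7 pop 6: in=⊥ → ⊥ (no change)
  #8 pop 1: in=[-5,0] → [-5,0] (was [-3,-2]); enqueue [0]
  #9 pop 2: in=[-5,0] → [-5,2] (was [-5,0]); enqueue [1,3,4]
  #10 pop 0: in=[-5,0] → [-5,-2] (was [-5,-4]); enqueue []
  #11 pop 1: in=[-5,2] → [-5,2] (was [-5,0]); enqueue [0,2]
  #12 pop 3: in=[-5,2] → [-5,2] (was [-5,0]); enqueue [1]
  #13 pop 4: in=[-5,2] → [-5,1] (was [-5,-1]); enqueue []
  #14 pop 0: in=[-5,2] → [-5,0] (was [-5,-2]); enqueue []
  #15 pop 2: in=[-5,2] → [-5,4] (was [-5,2]); enqueue [3,4]
  #16 pop 1: in=[-5,4] → [-5,4] (was [-5,2]); enqueue [0,2]
  #17 pop 3: in=[-5,4] → [-5,4] (was [-5,2]); enqueue [1]
  #18 pop 4: in=[-5,4] → [-5,3] (was [-5,1]); enqueue []
  #19 pop 0: in=[-5,4] → [-5,2] (was [-5,0]); enqueue []
  #20 pop 2: in=[-5,4] → [-5,5] (was [-5,4]); enqueue [3,4]
  #21 pop 1: in=[-5,5] → [-5,5] (was [-5,4]); enqueue [0,2]
  #22 pop 3: in=[-5,5] → [-5,5] (was [-5,4]); enqueue [1]
  #23 pop 4: in=[-5,5] → [-5,4] (was [-5,3]); enqueue []
  #24 pop 0: in=[-5,5] → [-5,3] (was [-5,2]); enqueue []
  #25 pop 2: in=[-5,5] → [-5,5] (no change)
  #26 pop 1: in=[-5,5] → [-5,5] (no change)

Fixpoint:
  val[0] = [-5,3]
  val[1] = [-5,5]
  val[2] = [-5,5]
  val[3] = [-5,5]
  val[4] = [-5,4]
  val[5] = ⊥
  val[6] = ⊥

no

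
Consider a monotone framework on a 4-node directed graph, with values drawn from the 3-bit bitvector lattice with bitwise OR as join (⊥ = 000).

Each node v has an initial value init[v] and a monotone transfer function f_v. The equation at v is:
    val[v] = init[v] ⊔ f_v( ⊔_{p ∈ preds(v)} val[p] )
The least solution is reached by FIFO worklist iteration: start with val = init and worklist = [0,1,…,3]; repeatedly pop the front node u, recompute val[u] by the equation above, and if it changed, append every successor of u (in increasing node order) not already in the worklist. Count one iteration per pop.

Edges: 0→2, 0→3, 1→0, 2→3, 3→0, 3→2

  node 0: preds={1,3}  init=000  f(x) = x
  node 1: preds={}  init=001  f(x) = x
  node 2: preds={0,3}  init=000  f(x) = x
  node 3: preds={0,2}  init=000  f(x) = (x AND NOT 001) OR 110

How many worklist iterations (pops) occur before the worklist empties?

7

Trace (7 dequeues):
  [1] u=0 | in 001 | out 001 | prev 000 | push {}
  [2] u=1 | in 000 | out 001 | ==
  [3] u=2 | in 001 | out 001 | prev 000 | push {}
  [4] u=3 | in 001 | out 110 | prev 000 | push {0,2}
  [5] u=0 | in 111 | out 111 | prev 001 | push {3}
  [6] u=2 | in 111 | out 111 | prev 001 | push {}
  [7] u=3 | in 111 | out 110 | ==

Converged values:
  [0] 111
  [1] 001
  [2] 111
  [3] 110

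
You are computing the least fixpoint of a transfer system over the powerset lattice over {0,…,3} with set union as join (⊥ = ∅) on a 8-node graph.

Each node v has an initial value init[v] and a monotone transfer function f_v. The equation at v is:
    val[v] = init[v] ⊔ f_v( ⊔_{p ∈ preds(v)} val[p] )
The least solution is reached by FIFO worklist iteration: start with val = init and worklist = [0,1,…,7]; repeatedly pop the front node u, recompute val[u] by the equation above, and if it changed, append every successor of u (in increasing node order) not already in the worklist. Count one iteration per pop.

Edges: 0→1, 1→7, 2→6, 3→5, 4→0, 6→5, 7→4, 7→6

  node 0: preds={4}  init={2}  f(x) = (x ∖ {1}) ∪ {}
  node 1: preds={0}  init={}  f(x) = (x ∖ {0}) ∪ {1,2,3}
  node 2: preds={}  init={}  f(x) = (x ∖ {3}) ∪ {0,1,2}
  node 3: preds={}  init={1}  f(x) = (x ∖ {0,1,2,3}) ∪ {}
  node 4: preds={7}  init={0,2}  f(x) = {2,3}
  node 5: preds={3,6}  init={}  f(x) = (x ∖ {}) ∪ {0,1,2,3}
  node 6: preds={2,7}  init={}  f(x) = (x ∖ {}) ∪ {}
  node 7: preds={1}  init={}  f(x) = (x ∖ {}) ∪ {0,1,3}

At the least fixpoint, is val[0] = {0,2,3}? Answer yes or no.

Worklist (14 pops):
  #1 pop 0: in={0,2} → {0,2} (was {2}); enqueue []
  #2 pop 1: in={0,2} → {1,2,3} (was {}); enqueue []
  #3 pop 2: in={} → {0,1,2} (was {}); enqueue []
  #4 pop 3: in={} → {1} (no change)
  #5 pop 4: in={} → {0,2,3} (was {0,2}); enqueue [0]
  #6 pop 5: in={1} → {0,1,2,3} (was {}); enqueue []
  #7 pop 6: in={0,1,2} → {0,1,2} (was {}); enqueue [5]
  #8 pop 7: in={1,2,3} → {0,1,2,3} (was {}); enqueue [4,6]
  #9 pop 0: in={0,2,3} → {0,2,3} (was {0,2}); enqueue [1]
  #10 pop 5: in={0,1,2} → {0,1,2,3} (no change)
  #11 pop 4: in={0,1,2,3} → {0,2,3} (no change)
  #12 pop 6: in={0,1,2,3} → {0,1,2,3} (was {0,1,2}); enqueue [5]
  #13 pop 1: in={0,2,3} → {1,2,3} (no change)
  #14 pop 5: in={0,1,2,3} → {0,1,2,3} (no change)

Fixpoint:
  val[0] = {0,2,3}
  val[1] = {1,2,3}
  val[2] = {0,1,2}
  val[3] = {1}
  val[4] = {0,2,3}
  val[5] = {0,1,2,3}
  val[6] = {0,1,2,3}
  val[7] = {0,1,2,3}

yes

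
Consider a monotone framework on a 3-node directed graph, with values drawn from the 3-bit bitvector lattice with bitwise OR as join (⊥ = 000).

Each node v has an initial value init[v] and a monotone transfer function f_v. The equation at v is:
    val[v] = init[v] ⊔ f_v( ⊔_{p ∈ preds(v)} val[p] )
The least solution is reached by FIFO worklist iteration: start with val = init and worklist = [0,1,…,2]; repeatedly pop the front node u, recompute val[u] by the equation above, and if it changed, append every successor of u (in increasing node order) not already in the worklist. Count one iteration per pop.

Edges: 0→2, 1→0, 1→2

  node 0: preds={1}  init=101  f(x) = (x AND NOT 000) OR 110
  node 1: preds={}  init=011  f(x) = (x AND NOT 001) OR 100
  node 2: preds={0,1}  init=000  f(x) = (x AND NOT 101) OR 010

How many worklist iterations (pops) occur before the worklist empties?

Worklist (4 pops):
  #1 pop 0: in=011 → 111 (was 101); enqueue []
  #2 pop 1: in=000 → 111 (was 011); enqueue [0]
  #3 pop 2: in=111 → 010 (was 000); enqueue []
  #4 pop 0: in=111 → 111 (no change)

Fixpoint:
  val[0] = 111
  val[1] = 111
  val[2] = 010

4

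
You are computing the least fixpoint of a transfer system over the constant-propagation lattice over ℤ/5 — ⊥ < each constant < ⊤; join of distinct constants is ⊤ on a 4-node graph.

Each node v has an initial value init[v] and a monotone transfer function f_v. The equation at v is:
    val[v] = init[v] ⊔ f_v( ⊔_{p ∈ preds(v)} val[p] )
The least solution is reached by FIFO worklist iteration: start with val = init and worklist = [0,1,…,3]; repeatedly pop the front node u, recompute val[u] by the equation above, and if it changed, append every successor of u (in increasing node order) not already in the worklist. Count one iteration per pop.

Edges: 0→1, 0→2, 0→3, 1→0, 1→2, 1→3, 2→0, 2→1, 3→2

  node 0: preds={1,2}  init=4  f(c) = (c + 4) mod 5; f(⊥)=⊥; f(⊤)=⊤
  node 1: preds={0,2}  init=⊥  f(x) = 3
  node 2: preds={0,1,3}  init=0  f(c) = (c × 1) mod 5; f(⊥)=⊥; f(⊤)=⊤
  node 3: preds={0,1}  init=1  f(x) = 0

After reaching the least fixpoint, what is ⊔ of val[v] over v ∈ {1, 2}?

⊤

Trace (8 dequeues):
  [1] u=0 | in 0 | out 4 | ==
  [2] u=1 | in ⊤ | out 3 | prev ⊥ | push {0}
  [3] u=2 | in ⊤ | out ⊤ | prev 0 | push {1}
  [4] u=3 | in ⊤ | out ⊤ | prev 1 | push {2}
  [5] u=0 | in ⊤ | out ⊤ | prev 4 | push {3}
  [6] u=1 | in ⊤ | out 3 | ==
  [7] u=2 | in ⊤ | out ⊤ | ==
  [8] u=3 | in ⊤ | out ⊤ | ==

Converged values:
  [0] ⊤
  [1] 3
  [2] ⊤
  [3] ⊤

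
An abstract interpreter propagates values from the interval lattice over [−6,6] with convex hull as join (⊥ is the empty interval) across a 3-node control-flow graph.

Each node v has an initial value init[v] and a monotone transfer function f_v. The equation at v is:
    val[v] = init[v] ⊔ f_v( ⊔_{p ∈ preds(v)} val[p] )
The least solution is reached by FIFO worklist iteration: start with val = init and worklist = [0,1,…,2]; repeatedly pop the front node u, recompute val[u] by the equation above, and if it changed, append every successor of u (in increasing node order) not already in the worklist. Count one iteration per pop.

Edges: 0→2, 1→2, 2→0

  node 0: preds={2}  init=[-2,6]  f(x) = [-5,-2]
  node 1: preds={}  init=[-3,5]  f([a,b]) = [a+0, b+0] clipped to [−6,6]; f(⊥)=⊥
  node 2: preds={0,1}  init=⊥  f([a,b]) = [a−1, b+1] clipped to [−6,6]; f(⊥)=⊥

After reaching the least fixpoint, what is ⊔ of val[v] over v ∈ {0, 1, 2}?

Iteration log — 4 steps:
  step 1. node 0  ⊔preds=⊥  new=[-5,6]  old=[-2,6]  +wl: 
  step 2. node 1  ⊔preds=⊥  new=[-3,5]  stable
  step 3. node 2  ⊔preds=[-5,6]  new=[-6,6]  old=⊥  +wl: 0
  step 4. node 0  ⊔preds=[-6,6]  new=[-5,6]  stable

Least fixpoint reached:
  node 0: [-5,6]
  node 1: [-3,5]
  node 2: [-6,6]

[-6,6]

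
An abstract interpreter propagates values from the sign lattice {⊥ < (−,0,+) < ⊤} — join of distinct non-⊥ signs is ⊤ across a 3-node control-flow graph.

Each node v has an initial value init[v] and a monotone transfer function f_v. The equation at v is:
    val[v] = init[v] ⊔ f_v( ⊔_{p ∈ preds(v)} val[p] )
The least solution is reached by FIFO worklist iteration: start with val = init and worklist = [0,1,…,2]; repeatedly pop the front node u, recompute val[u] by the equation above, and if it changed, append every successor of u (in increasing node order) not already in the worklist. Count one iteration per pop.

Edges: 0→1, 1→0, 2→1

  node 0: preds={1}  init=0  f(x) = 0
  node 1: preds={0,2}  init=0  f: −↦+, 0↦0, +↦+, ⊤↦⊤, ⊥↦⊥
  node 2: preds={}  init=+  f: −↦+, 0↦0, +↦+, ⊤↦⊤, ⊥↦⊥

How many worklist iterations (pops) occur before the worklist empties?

Iteration log — 4 steps:
  step 1. node 0  ⊔preds=0  new=0  stable
  step 2. node 1  ⊔preds=⊤  new=⊤  old=0  +wl: 0
  step 3. node 2  ⊔preds=⊥  new=+  stable
  step 4. node 0  ⊔preds=⊤  new=0  stable

Least fixpoint reached:
  node 0: 0
  node 1: ⊤
  node 2: +

4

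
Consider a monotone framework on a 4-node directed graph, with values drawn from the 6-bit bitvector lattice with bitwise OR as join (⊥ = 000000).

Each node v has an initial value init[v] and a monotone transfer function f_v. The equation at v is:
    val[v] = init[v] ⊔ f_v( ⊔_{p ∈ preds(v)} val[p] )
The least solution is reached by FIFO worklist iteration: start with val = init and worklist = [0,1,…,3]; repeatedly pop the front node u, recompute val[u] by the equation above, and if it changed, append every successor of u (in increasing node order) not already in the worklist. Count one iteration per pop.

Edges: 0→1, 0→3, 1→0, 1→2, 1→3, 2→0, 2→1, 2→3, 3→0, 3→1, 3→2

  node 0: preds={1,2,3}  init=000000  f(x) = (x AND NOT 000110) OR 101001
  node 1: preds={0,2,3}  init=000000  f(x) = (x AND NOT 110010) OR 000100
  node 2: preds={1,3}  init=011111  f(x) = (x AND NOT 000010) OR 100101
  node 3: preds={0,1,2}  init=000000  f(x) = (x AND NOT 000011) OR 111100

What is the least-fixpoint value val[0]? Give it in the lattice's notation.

111001

Worklist (7 pops):
  #1 pop 0: in=011111 → 111001 (was 000000); enqueue []
  #2 pop 1: in=111111 → 001101 (was 000000); enqueue [0]
  #3 pop 2: in=001101 → 111111 (was 011111); enqueue [1]
  #4 pop 3: in=111111 → 111100 (was 000000); enqueue [2]
  #5 pop 0: in=111111 → 111001 (no change)
  #6 pop 1: in=111111 → 001101 (no change)
  #7 pop 2: in=111101 → 111111 (no change)

Fixpoint:
  val[0] = 111001
  val[1] = 001101
  val[2] = 111111
  val[3] = 111100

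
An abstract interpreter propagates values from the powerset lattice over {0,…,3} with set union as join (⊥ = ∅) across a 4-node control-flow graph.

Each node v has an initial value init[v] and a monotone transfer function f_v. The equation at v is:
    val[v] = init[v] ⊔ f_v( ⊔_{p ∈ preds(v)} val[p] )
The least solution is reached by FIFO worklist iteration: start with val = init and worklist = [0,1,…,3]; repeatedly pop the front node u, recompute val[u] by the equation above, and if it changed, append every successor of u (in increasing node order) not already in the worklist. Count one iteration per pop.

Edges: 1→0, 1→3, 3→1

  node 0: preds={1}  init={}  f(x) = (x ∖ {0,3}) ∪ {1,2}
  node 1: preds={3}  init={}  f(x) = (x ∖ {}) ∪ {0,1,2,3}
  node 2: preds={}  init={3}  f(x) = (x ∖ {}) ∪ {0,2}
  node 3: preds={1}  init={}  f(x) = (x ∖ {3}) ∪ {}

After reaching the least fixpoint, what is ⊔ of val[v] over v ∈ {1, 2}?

Trace (6 dequeues):
  [1] u=0 | in {} | out {1,2} | prev {} | push {}
  [2] u=1 | in {} | out {0,1,2,3} | prev {} | push {0}
  [3] u=2 | in {} | out {0,2,3} | prev {3} | push {}
  [4] u=3 | in {0,1,2,3} | out {0,1,2} | prev {} | push {1}
  [5] u=0 | in {0,1,2,3} | out {1,2} | ==
  [6] u=1 | in {0,1,2} | out {0,1,2,3} | ==

Converged values:
  [0] {1,2}
  [1] {0,1,2,3}
  [2] {0,2,3}
  [3] {0,1,2}

{0,1,2,3}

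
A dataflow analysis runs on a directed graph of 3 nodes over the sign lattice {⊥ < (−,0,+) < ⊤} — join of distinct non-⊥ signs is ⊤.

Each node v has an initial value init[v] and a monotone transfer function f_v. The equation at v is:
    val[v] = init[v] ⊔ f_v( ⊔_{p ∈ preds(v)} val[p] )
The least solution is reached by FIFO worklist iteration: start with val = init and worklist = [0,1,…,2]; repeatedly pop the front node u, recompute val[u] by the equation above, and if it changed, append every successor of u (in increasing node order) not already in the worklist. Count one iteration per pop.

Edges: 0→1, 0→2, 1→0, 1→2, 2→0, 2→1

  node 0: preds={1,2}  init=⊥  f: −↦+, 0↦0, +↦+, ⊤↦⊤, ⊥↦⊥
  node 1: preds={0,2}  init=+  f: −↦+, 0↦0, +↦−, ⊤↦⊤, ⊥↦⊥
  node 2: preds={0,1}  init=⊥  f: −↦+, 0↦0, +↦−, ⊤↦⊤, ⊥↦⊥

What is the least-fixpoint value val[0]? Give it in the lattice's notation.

Iteration log — 6 steps:
  step 1. node 0  ⊔preds=+  new=+  old=⊥  +wl: 
  step 2. node 1  ⊔preds=+  new=⊤  old=+  +wl: 0
  step 3. node 2  ⊔preds=⊤  new=⊤  old=⊥  +wl: 1
  step 4. node 0  ⊔preds=⊤  new=⊤  old=+  +wl: 2
  step 5. node 1  ⊔preds=⊤  new=⊤  stable
  step 6. node 2  ⊔preds=⊤  new=⊤  stable

Least fixpoint reached:
  node 0: ⊤
  node 1: ⊤
  node 2: ⊤

⊤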